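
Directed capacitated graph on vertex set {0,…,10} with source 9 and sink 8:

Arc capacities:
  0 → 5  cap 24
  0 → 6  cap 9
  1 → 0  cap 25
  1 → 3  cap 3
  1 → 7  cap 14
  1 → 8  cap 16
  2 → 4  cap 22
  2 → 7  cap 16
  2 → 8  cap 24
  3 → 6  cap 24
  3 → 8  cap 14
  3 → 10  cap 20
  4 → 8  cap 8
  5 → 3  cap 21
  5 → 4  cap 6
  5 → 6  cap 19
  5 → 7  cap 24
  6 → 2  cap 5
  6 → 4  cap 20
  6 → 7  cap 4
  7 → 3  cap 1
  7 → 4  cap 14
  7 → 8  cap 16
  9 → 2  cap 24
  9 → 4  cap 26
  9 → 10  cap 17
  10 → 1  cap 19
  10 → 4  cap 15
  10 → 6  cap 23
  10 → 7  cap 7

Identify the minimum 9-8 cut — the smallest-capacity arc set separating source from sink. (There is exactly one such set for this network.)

Min-cut arcs: {(4,8), (9,2), (9,10)} (total capacity 49)

augment #1: 9→2→8 push 24
augment #2: 9→4→8 push 8
augment #3: 9→10→1→8 push 16
augment #4: 9→10→7→8 push 1
max flow = 49; residual-reachable set from 9 gives S-side
cut edges (S→T): {(4,8), (9,2), (9,10)} total cap 49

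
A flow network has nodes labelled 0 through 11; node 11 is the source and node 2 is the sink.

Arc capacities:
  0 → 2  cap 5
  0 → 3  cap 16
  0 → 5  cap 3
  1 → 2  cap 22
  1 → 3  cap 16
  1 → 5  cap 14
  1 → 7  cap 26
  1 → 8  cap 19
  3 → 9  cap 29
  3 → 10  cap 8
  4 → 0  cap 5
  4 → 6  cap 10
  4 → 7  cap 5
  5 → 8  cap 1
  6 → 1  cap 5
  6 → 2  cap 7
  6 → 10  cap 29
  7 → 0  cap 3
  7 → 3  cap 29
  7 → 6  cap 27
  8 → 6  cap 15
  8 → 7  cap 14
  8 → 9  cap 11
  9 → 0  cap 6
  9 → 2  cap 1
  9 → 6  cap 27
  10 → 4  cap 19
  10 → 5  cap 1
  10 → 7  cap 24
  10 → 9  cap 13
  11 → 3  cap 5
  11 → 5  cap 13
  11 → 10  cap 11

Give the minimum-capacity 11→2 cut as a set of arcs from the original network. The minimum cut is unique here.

augment #1: 11→3→9→2 push 1
augment #2: 11→3→9→0→2 push 4
augment #3: 11→5→8→6→2 push 1
augment #4: 11→10→4→0→2 push 1
augment #5: 11→10→4→6→2 push 6
augment #6: 11→10→4→6→1→2 push 4
max flow = 17; residual-reachable set from 11 gives S-side
cut edges (S→T): {(5,8), (11,3), (11,10)} total cap 17

Min-cut arcs: {(5,8), (11,3), (11,10)} (total capacity 17)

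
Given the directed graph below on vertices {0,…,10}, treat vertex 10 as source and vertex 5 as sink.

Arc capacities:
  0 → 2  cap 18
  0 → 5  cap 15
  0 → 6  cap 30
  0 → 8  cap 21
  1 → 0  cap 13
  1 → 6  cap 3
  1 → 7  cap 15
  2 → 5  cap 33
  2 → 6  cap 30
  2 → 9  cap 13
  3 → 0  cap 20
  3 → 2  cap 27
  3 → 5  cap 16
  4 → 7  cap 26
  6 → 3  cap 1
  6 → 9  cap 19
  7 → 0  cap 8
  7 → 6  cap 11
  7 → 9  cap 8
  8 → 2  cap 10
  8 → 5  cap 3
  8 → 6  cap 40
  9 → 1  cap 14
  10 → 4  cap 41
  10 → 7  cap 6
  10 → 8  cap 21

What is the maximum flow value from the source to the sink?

Maximum flow value: 35

augment #1: 10→8→5 bottleneck 3, total now 3
augment #2: 10→7→0→5 bottleneck 6, total now 9
augment #3: 10→8→2→5 bottleneck 10, total now 19
augment #4: 10→4→7→0→5 bottleneck 2, total now 21
augment #5: 10→8→6→3→5 bottleneck 1, total now 22
augment #6: 10→4→7→9→1→0→5 bottleneck 7, total now 29
augment #7: 10→4→7→9→1→0→2→5 bottleneck 1, total now 30
augment #8: 10→8→6→9→1→0→2→5 bottleneck 5, total now 35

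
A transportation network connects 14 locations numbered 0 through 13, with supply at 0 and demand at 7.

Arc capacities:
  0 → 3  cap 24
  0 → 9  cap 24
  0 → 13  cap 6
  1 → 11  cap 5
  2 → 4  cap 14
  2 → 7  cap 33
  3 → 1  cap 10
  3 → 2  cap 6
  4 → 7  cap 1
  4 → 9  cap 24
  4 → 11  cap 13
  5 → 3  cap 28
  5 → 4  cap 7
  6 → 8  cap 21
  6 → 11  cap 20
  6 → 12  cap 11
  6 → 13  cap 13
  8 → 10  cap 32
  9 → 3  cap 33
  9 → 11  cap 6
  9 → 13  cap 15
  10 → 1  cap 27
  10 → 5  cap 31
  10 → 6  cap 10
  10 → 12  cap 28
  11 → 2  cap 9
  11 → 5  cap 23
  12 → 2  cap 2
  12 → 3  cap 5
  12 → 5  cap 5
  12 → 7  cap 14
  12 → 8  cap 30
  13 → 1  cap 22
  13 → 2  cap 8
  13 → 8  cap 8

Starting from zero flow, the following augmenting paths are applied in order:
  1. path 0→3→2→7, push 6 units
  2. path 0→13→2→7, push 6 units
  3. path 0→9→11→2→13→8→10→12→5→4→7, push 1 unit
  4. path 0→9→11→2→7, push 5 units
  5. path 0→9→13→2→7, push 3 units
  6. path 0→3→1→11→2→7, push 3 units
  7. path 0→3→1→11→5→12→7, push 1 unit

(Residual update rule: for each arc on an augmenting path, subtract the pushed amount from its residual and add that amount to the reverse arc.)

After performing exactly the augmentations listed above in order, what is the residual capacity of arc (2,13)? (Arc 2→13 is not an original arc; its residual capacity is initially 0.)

after path 1 (0→3→2→7, push 6): res(2,13)=0
after path 2 (0→13→2→7, push 6): res(2,13)=6
after path 3 (0→9→11→2→13→8→10→12→5→4→7, push 1): res(2,13)=5
after path 4 (0→9→11→2→7, push 5): res(2,13)=5
after path 5 (0→9→13→2→7, push 3): res(2,13)=8
after path 6 (0→3→1→11→2→7, push 3): res(2,13)=8
after path 7 (0→3→1→11→5→12→7, push 1): res(2,13)=8

Residual capacity of (2,13): 8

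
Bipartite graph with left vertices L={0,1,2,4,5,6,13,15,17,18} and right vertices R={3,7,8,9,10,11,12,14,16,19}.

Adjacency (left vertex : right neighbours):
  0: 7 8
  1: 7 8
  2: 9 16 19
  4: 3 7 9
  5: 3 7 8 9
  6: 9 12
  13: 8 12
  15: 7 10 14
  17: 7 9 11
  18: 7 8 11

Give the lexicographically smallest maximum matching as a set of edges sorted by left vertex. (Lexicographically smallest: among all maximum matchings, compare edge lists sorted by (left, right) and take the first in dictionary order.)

Lex-smallest maximum matching: {(0,7), (1,8), (2,16), (4,3), (5,9), (6,12), (15,10), (17,11)}

|M| = 8 (so the lex-smallest maximum matching has 8 edges)
process left vertices in ascending order; for each, take the smallest-labelled available neighbour that still permits 8 edges overall, or leave it unmatched if none does
lex-smallest matching: {0-7, 1-8, 2-16, 4-3, 5-9, 6-12, 15-10, 17-11}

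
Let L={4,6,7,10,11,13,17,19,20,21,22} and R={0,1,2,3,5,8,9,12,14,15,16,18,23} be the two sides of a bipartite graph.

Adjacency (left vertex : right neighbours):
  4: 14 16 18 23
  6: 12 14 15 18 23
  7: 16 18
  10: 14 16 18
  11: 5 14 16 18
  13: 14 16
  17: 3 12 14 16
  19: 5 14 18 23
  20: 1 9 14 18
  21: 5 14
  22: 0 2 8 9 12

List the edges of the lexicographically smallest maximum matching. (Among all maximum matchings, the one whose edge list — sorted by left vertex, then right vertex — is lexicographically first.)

|M| = 9 (so the lex-smallest maximum matching has 9 edges)
process left vertices in ascending order; for each, take the smallest-labelled available neighbour that still permits 9 edges overall, or leave it unmatched if none does
lex-smallest matching: {4-14, 6-12, 7-16, 10-18, 11-5, 17-3, 19-23, 20-1, 22-0}

Lex-smallest maximum matching: {(4,14), (6,12), (7,16), (10,18), (11,5), (17,3), (19,23), (20,1), (22,0)}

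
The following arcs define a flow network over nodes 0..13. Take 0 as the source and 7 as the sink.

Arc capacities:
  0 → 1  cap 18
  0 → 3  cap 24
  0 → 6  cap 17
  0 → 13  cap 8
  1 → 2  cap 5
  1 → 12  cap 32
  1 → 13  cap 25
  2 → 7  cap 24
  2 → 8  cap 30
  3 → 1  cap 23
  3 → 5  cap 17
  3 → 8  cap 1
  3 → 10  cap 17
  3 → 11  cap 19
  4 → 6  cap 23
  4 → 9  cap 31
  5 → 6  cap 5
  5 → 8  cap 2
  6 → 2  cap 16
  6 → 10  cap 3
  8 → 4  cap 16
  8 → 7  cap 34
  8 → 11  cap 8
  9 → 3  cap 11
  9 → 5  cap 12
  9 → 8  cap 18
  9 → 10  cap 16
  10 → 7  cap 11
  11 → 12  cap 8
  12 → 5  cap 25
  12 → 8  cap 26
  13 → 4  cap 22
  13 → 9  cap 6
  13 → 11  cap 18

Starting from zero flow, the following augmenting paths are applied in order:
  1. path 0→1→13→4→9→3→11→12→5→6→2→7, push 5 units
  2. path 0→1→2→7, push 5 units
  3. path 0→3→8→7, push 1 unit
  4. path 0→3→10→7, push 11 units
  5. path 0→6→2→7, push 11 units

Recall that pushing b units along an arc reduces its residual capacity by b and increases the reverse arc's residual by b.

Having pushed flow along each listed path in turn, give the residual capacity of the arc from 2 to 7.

after path 1 (0→1→13→4→9→3→11→12→5→6→2→7, push 5): res(2,7)=19
after path 2 (0→1→2→7, push 5): res(2,7)=14
after path 3 (0→3→8→7, push 1): res(2,7)=14
after path 4 (0→3→10→7, push 11): res(2,7)=14
after path 5 (0→6→2→7, push 11): res(2,7)=3

Residual capacity of (2,7): 3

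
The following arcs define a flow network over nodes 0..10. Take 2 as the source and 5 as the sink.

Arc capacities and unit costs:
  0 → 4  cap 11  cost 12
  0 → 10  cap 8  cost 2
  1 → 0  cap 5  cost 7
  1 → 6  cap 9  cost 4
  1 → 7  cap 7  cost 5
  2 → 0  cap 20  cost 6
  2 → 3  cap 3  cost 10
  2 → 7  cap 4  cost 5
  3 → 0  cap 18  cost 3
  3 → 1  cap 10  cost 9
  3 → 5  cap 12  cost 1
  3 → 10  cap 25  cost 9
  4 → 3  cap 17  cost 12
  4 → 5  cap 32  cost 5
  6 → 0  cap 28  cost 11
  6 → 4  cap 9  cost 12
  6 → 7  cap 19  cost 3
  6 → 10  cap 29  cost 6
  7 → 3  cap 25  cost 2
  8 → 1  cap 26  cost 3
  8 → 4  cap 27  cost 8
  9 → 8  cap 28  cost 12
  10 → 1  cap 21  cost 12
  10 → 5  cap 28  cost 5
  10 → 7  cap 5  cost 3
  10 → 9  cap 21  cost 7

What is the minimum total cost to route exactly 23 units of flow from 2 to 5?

Minimum cost for 23 units: 353

shortest-cost path #1: 2→7→3→5 push 4 @ unit cost 8 (adds 32)
shortest-cost path #2: 2→3→5 push 3 @ unit cost 11 (adds 33)
shortest-cost path #3: 2→0→10→5 push 8 @ unit cost 13 (adds 104)
shortest-cost path #4: 2→0→4→5 push 8 @ unit cost 23 (adds 184)
total cost = 353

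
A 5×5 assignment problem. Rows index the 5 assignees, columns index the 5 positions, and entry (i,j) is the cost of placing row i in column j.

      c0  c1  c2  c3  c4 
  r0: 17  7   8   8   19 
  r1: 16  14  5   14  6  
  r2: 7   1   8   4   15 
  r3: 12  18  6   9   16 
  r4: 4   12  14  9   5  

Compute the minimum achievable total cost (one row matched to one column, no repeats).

optimal assignment: row0→col3 (cost 8), row1→col4 (cost 6), row2→col1 (cost 1), row3→col2 (cost 6), row4→col0 (cost 4)
total = 8 + 6 + 1 + 6 + 4 = 25

Minimum assignment cost: 25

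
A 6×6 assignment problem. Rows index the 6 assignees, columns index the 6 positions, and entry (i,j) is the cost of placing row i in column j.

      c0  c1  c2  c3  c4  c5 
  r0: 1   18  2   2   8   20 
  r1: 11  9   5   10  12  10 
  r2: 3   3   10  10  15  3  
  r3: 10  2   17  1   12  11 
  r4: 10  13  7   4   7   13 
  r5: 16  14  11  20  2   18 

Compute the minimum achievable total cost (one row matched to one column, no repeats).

Minimum assignment cost: 17

optimal assignment: row0→col0 (cost 1), row1→col2 (cost 5), row2→col5 (cost 3), row3→col1 (cost 2), row4→col3 (cost 4), row5→col4 (cost 2)
total = 1 + 5 + 3 + 2 + 4 + 2 = 17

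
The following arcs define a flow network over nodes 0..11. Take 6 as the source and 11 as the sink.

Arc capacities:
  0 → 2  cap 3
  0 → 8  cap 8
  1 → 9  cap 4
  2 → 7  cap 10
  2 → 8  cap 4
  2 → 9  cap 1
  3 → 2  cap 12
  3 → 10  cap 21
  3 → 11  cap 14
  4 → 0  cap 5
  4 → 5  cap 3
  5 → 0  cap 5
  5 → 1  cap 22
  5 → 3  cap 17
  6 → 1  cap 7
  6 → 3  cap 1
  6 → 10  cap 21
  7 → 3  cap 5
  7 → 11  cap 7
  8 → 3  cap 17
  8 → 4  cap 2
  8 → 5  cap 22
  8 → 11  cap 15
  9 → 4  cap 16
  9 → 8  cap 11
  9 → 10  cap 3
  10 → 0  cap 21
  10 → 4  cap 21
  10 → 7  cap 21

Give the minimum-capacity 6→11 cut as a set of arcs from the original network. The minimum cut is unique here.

augment #1: 6→3→11 push 1
augment #2: 6→10→7→11 push 7
augment #3: 6→1→9→8→11 push 4
augment #4: 6→10→0→8→11 push 8
augment #5: 6→10→7→3→11 push 5
augment #6: 6→10→0→2→8→11 push 1
max flow = 26; residual-reachable set from 6 gives S-side
cut edges (S→T): {(1,9), (6,3), (6,10)} total cap 26

Min-cut arcs: {(1,9), (6,3), (6,10)} (total capacity 26)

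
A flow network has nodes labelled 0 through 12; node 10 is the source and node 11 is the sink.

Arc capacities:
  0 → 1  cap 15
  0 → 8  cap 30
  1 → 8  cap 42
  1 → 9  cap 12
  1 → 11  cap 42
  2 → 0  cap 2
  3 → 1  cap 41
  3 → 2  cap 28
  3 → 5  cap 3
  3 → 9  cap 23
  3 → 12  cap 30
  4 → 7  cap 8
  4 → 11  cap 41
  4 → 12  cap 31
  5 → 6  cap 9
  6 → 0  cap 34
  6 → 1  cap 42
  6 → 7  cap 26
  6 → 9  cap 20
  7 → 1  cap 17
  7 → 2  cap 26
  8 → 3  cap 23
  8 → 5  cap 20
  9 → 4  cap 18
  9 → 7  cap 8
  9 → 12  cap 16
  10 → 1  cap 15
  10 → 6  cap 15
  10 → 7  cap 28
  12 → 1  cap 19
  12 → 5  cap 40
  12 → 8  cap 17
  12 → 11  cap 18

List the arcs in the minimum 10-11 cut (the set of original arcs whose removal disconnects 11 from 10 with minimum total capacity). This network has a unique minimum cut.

Min-cut arcs: {(2,0), (7,1), (10,1), (10,6)} (total capacity 49)

augment #1: 10→1→11 push 15
augment #2: 10→6→1→11 push 15
augment #3: 10→7→1→11 push 12
augment #4: 10→7→1→9→4→11 push 5
augment #5: 10→7→2→0→1→9→4→11 push 2
max flow = 49; residual-reachable set from 10 gives S-side
cut edges (S→T): {(2,0), (7,1), (10,1), (10,6)} total cap 49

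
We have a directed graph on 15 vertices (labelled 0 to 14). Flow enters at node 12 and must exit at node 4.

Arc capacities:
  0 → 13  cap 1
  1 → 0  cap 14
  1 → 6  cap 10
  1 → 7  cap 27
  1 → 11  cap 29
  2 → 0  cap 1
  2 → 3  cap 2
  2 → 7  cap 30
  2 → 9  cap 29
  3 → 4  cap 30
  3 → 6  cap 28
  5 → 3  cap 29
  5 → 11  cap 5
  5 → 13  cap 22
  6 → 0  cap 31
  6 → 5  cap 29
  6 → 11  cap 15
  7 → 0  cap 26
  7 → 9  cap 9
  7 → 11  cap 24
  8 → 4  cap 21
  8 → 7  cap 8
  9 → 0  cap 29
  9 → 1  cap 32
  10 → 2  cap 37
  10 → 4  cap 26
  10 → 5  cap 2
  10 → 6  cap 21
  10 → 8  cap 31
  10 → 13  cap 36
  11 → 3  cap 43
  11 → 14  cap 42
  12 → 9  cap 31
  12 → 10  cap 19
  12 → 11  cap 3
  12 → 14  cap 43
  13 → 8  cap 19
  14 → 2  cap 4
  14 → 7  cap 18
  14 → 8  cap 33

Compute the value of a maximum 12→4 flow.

Maximum flow value: 70

augment #1: 12→10→4 bottleneck 19, total now 19
augment #2: 12→11→3→4 bottleneck 3, total now 22
augment #3: 12→14→8→4 bottleneck 21, total now 43
augment #4: 12→14→2→3→4 bottleneck 2, total now 45
augment #5: 12→9→1→11→3→4 bottleneck 25, total now 70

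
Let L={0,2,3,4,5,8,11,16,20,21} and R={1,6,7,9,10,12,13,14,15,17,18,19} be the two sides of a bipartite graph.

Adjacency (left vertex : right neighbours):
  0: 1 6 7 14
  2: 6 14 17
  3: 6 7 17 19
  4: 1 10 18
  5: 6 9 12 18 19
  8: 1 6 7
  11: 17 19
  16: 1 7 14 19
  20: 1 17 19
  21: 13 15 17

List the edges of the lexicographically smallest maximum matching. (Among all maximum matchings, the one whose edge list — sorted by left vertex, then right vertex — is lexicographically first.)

Lex-smallest maximum matching: {(0,1), (2,6), (3,7), (4,10), (5,9), (11,17), (16,14), (20,19), (21,13)}

|M| = 9 (so the lex-smallest maximum matching has 9 edges)
process left vertices in ascending order; for each, take the smallest-labelled available neighbour that still permits 9 edges overall, or leave it unmatched if none does
lex-smallest matching: {0-1, 2-6, 3-7, 4-10, 5-9, 11-17, 16-14, 20-19, 21-13}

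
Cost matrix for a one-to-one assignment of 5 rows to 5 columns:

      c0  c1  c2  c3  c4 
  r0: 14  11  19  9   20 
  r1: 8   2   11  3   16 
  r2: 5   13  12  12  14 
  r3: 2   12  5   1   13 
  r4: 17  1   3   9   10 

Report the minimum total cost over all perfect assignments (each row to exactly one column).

Minimum assignment cost: 30

optimal assignment: row0→col3 (cost 9), row1→col1 (cost 2), row2→col4 (cost 14), row3→col0 (cost 2), row4→col2 (cost 3)
total = 9 + 2 + 14 + 2 + 3 = 30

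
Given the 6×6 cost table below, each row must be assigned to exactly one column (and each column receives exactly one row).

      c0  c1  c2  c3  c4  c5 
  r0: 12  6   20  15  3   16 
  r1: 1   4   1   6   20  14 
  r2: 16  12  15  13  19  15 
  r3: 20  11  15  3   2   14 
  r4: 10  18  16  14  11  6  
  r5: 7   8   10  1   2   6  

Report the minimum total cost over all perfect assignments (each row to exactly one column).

optimal assignment: row0→col1 (cost 6), row1→col0 (cost 1), row2→col2 (cost 15), row3→col4 (cost 2), row4→col5 (cost 6), row5→col3 (cost 1)
total = 6 + 1 + 15 + 2 + 6 + 1 = 31

Minimum assignment cost: 31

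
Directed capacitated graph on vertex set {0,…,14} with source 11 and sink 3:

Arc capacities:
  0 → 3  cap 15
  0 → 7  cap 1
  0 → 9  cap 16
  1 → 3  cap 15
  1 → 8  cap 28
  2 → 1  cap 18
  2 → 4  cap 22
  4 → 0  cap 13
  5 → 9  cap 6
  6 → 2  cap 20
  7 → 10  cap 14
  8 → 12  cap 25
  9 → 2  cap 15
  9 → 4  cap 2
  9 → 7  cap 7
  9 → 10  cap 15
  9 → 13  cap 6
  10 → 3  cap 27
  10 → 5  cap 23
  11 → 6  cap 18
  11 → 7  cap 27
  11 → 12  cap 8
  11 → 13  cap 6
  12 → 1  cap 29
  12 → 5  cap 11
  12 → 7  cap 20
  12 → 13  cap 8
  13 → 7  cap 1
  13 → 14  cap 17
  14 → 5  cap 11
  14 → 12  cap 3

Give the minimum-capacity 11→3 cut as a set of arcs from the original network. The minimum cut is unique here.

Min-cut arcs: {(7,10), (11,6), (11,12), (11,13)} (total capacity 46)

augment #1: 11→7→10→3 push 14
augment #2: 11→12→1→3 push 8
augment #3: 11→6→2→1→3 push 7
augment #4: 11→6→2→4→0→3 push 11
augment #5: 11→13→14→5→9→10→3 push 6
max flow = 46; residual-reachable set from 11 gives S-side
cut edges (S→T): {(7,10), (11,6), (11,12), (11,13)} total cap 46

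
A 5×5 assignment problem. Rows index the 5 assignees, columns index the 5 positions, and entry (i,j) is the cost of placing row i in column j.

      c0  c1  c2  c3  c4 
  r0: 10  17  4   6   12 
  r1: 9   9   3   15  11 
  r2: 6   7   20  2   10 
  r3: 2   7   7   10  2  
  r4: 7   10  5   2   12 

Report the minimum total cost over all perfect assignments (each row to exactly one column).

optimal assignment: row0→col2 (cost 4), row1→col1 (cost 9), row2→col0 (cost 6), row3→col4 (cost 2), row4→col3 (cost 2)
total = 4 + 9 + 6 + 2 + 2 = 23

Minimum assignment cost: 23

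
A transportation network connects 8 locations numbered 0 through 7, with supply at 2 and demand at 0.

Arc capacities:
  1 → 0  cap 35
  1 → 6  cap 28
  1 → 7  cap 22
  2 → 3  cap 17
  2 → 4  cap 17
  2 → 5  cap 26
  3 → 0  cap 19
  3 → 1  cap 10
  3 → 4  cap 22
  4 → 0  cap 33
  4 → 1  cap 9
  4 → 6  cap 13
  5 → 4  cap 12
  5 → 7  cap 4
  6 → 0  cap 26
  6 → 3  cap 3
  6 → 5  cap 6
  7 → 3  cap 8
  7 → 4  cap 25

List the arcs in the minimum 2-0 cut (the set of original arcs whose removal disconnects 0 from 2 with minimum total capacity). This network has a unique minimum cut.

Min-cut arcs: {(2,3), (2,4), (5,4), (5,7)} (total capacity 50)

augment #1: 2→3→0 push 17
augment #2: 2→4→0 push 17
augment #3: 2→5→4→0 push 12
augment #4: 2→5→7→3→0 push 2
augment #5: 2→5→7→4→0 push 2
max flow = 50; residual-reachable set from 2 gives S-side
cut edges (S→T): {(2,3), (2,4), (5,4), (5,7)} total cap 50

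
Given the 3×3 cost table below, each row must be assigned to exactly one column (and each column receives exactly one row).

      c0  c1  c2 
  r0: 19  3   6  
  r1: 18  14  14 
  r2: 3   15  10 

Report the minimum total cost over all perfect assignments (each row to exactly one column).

optimal assignment: row0→col1 (cost 3), row1→col2 (cost 14), row2→col0 (cost 3)
total = 3 + 14 + 3 = 20

Minimum assignment cost: 20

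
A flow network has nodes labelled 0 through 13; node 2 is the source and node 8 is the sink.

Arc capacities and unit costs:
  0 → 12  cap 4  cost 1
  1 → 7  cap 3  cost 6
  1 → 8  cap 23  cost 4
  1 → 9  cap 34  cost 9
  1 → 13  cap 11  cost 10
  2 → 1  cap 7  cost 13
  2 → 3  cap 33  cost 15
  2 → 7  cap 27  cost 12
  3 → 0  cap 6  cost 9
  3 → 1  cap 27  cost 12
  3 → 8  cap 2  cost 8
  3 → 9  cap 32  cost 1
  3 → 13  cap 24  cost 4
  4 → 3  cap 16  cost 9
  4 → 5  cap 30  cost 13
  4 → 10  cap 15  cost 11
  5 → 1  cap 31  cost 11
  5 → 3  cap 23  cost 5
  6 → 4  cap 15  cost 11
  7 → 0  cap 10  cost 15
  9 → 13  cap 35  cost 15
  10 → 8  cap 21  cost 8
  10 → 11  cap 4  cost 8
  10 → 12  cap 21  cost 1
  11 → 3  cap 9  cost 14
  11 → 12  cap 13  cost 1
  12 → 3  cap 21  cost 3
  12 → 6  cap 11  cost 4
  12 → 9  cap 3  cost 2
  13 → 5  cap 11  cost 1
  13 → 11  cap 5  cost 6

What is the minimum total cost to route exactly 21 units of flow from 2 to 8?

Minimum cost for 21 units: 537

shortest-cost path #1: 2→1→8 push 7 @ unit cost 17 (adds 119)
shortest-cost path #2: 2→3→8 push 2 @ unit cost 23 (adds 46)
shortest-cost path #3: 2→3→1→8 push 12 @ unit cost 31 (adds 372)
total cost = 537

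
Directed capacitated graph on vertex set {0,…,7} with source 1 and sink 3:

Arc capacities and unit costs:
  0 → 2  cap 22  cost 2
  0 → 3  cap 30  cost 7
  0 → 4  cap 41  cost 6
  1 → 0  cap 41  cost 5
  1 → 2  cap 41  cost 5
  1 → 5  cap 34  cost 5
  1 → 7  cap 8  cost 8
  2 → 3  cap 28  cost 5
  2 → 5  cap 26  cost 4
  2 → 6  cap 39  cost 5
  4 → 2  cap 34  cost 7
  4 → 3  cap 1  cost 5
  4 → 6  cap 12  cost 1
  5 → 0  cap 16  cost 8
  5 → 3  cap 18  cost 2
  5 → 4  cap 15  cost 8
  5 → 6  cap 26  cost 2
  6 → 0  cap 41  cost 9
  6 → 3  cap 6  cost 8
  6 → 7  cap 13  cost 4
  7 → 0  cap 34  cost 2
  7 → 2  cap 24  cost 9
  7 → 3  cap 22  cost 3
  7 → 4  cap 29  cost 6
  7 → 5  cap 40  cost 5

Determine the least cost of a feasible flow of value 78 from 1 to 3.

shortest-cost path #1: 1→5→3 push 18 @ unit cost 7 (adds 126)
shortest-cost path #2: 1→2→3 push 28 @ unit cost 10 (adds 280)
shortest-cost path #3: 1→7→3 push 8 @ unit cost 11 (adds 88)
shortest-cost path #4: 1→0→3 push 24 @ unit cost 12 (adds 288)
total cost = 782

Minimum cost for 78 units: 782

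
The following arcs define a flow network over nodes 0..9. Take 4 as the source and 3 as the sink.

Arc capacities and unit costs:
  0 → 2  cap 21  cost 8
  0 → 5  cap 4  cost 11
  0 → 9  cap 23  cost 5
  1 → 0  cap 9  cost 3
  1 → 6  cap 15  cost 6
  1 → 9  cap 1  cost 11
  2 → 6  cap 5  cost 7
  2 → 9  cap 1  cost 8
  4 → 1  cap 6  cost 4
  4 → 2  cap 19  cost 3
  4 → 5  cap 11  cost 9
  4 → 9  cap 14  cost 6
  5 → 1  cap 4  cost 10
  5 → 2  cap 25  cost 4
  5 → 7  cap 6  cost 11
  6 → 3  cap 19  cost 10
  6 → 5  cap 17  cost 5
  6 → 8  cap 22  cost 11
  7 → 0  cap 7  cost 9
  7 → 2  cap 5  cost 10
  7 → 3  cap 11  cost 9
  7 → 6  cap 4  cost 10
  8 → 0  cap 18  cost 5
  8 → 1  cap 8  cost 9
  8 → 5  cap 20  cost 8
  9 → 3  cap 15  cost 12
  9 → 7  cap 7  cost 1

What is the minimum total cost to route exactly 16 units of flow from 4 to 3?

shortest-cost path #1: 4→9→7→3 push 7 @ unit cost 16 (adds 112)
shortest-cost path #2: 4→9→3 push 7 @ unit cost 18 (adds 126)
shortest-cost path #3: 4→1→6→3 push 2 @ unit cost 20 (adds 40)
total cost = 278

Minimum cost for 16 units: 278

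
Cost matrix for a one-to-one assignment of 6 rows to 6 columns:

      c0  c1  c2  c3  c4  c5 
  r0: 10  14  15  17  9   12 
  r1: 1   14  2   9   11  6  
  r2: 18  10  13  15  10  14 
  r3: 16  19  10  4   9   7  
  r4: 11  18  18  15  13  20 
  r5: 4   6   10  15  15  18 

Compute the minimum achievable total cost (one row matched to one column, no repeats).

one of 2 optimal assignments: row0→col5 (cost 12), row1→col2 (cost 2), row2→col1 (cost 10), row3→col3 (cost 4), row4→col4 (cost 13), row5→col0 (cost 4)
total = 12 + 2 + 10 + 4 + 13 + 4 = 45

Minimum assignment cost: 45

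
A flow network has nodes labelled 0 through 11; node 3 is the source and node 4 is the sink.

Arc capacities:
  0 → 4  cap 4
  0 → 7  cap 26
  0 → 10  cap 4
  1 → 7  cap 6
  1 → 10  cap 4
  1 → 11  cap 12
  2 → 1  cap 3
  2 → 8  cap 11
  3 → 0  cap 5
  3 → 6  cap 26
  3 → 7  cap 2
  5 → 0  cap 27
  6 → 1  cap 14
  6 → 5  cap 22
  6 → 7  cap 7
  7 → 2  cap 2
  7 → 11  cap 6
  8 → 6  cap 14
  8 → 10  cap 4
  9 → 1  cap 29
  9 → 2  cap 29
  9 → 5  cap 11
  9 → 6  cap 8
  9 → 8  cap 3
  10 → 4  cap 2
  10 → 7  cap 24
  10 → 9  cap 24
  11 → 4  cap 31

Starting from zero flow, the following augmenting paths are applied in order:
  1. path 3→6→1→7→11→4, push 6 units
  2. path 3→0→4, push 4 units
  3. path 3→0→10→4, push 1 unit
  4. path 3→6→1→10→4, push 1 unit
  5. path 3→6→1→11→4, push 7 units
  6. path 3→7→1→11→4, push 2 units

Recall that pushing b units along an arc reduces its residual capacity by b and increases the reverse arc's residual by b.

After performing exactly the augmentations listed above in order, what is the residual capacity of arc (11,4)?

Residual capacity of (11,4): 16

after path 1 (3→6→1→7→11→4, push 6): res(11,4)=25
after path 2 (3→0→4, push 4): res(11,4)=25
after path 3 (3→0→10→4, push 1): res(11,4)=25
after path 4 (3→6→1→10→4, push 1): res(11,4)=25
after path 5 (3→6→1→11→4, push 7): res(11,4)=18
after path 6 (3→7→1→11→4, push 2): res(11,4)=16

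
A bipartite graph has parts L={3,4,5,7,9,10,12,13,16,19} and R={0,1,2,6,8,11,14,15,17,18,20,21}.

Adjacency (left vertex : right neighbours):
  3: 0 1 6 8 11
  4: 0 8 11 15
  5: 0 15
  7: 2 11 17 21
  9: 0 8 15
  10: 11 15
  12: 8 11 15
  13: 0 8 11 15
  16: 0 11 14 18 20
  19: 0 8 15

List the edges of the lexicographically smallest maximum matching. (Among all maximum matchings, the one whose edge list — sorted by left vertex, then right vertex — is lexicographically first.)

|M| = 7 (so the lex-smallest maximum matching has 7 edges)
process left vertices in ascending order; for each, take the smallest-labelled available neighbour that still permits 7 edges overall, or leave it unmatched if none does
lex-smallest matching: {3-1, 4-0, 5-15, 7-2, 9-8, 10-11, 16-14}

Lex-smallest maximum matching: {(3,1), (4,0), (5,15), (7,2), (9,8), (10,11), (16,14)}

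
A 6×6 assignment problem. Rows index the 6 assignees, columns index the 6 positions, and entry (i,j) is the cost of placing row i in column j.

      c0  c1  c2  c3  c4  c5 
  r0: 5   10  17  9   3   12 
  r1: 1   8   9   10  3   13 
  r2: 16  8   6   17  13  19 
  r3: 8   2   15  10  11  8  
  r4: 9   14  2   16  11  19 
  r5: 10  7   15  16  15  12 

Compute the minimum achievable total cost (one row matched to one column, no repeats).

optimal assignment: row0→col4 (cost 3), row1→col0 (cost 1), row2→col1 (cost 8), row3→col3 (cost 10), row4→col2 (cost 2), row5→col5 (cost 12)
total = 3 + 1 + 8 + 10 + 2 + 12 = 36

Minimum assignment cost: 36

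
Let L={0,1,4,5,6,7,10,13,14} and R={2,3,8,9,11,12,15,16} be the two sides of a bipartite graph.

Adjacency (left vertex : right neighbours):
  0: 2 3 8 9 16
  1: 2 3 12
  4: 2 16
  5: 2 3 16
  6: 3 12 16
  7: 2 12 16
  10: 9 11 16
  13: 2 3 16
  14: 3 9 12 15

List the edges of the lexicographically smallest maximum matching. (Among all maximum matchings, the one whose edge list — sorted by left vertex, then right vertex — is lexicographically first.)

Lex-smallest maximum matching: {(0,8), (1,2), (4,16), (5,3), (6,12), (10,9), (14,15)}

|M| = 7 (so the lex-smallest maximum matching has 7 edges)
process left vertices in ascending order; for each, take the smallest-labelled available neighbour that still permits 7 edges overall, or leave it unmatched if none does
lex-smallest matching: {0-8, 1-2, 4-16, 5-3, 6-12, 10-9, 14-15}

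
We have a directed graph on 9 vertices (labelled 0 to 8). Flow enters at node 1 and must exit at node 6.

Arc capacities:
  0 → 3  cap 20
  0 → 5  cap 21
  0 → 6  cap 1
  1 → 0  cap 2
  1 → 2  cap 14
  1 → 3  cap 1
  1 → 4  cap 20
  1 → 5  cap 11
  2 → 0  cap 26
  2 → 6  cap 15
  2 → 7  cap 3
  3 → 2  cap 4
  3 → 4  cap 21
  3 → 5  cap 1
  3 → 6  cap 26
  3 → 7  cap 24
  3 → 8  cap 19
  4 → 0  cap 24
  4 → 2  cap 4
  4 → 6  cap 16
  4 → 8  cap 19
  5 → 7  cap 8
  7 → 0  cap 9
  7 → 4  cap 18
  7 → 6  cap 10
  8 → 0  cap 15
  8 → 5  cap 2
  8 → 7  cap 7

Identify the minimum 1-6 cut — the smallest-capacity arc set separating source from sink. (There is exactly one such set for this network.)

augment #1: 1→0→6 push 1
augment #2: 1→2→6 push 14
augment #3: 1→3→6 push 1
augment #4: 1→4→6 push 16
augment #5: 1→0→3→6 push 1
augment #6: 1→4→2→6 push 1
augment #7: 1→5→7→6 push 8
augment #8: 1→4→0→3→6 push 3
max flow = 45; residual-reachable set from 1 gives S-side
cut edges (S→T): {(1,0), (1,2), (1,3), (1,4), (5,7)} total cap 45

Min-cut arcs: {(1,0), (1,2), (1,3), (1,4), (5,7)} (total capacity 45)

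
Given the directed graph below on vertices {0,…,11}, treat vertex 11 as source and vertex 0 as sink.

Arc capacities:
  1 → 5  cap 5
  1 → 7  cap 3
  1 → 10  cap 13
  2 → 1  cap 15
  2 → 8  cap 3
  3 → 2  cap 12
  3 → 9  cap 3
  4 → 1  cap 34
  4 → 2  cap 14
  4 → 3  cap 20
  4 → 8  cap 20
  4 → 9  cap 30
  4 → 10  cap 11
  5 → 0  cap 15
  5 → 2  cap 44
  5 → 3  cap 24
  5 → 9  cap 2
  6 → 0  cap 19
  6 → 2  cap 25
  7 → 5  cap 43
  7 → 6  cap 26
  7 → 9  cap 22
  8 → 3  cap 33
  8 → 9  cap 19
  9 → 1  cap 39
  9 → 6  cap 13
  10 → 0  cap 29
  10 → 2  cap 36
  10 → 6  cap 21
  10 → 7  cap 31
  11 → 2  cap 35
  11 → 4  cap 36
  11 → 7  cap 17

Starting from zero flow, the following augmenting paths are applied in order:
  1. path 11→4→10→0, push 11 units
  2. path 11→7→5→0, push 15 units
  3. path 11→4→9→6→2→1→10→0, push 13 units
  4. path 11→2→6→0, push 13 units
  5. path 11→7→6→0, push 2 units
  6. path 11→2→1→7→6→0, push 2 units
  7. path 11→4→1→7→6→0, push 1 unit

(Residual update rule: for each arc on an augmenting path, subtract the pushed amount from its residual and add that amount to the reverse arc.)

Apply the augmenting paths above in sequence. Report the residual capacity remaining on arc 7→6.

Residual capacity of (7,6): 21

after path 1 (11→4→10→0, push 11): res(7,6)=26
after path 2 (11→7→5→0, push 15): res(7,6)=26
after path 3 (11→4→9→6→2→1→10→0, push 13): res(7,6)=26
after path 4 (11→2→6→0, push 13): res(7,6)=26
after path 5 (11→7→6→0, push 2): res(7,6)=24
after path 6 (11→2→1→7→6→0, push 2): res(7,6)=22
after path 7 (11→4→1→7→6→0, push 1): res(7,6)=21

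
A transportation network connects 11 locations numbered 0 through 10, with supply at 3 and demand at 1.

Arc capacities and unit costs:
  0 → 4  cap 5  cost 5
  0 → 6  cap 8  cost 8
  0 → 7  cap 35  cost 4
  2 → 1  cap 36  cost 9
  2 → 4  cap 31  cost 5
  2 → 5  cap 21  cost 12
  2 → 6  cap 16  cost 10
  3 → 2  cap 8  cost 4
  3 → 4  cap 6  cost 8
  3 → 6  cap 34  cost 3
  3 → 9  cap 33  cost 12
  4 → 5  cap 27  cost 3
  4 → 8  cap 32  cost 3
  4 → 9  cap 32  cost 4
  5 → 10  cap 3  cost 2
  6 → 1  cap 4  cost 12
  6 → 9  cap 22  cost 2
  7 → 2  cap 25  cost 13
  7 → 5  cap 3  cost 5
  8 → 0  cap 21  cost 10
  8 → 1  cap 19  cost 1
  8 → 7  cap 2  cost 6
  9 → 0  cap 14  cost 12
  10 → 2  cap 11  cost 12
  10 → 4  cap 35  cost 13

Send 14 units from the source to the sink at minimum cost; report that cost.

shortest-cost path #1: 3→4→8→1 push 6 @ unit cost 12 (adds 72)
shortest-cost path #2: 3→2→1 push 8 @ unit cost 13 (adds 104)
total cost = 176

Minimum cost for 14 units: 176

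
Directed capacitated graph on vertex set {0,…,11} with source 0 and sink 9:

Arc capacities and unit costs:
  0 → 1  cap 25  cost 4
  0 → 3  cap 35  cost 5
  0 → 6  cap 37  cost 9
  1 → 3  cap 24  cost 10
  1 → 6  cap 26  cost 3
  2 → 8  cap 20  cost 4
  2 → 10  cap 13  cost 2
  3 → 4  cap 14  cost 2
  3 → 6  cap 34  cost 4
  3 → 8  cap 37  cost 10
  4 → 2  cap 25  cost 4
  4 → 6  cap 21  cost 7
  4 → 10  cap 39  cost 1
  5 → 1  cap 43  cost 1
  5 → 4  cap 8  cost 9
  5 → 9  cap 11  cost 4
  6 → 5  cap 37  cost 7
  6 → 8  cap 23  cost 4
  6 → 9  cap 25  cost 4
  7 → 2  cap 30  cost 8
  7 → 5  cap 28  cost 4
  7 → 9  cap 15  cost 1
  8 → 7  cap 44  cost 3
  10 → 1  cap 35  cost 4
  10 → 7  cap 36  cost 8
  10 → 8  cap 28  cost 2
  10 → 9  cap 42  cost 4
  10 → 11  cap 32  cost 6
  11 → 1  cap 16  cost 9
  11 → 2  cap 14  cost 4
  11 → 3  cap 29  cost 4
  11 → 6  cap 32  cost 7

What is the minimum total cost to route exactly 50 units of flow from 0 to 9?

shortest-cost path #1: 0→1→6→9 push 25 @ unit cost 11 (adds 275)
shortest-cost path #2: 0→3→4→10→9 push 14 @ unit cost 12 (adds 168)
shortest-cost path #3: 0→6→8→7→9 push 11 @ unit cost 17 (adds 187)
total cost = 630

Minimum cost for 50 units: 630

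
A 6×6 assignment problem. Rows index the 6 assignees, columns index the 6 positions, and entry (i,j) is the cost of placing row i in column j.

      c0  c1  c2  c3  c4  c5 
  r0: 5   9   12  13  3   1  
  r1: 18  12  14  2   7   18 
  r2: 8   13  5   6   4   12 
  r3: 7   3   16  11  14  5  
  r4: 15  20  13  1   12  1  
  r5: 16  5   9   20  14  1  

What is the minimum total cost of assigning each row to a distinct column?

Minimum assignment cost: 22

optimal assignment: row0→col0 (cost 5), row1→col4 (cost 7), row2→col2 (cost 5), row3→col1 (cost 3), row4→col3 (cost 1), row5→col5 (cost 1)
total = 5 + 7 + 5 + 3 + 1 + 1 = 22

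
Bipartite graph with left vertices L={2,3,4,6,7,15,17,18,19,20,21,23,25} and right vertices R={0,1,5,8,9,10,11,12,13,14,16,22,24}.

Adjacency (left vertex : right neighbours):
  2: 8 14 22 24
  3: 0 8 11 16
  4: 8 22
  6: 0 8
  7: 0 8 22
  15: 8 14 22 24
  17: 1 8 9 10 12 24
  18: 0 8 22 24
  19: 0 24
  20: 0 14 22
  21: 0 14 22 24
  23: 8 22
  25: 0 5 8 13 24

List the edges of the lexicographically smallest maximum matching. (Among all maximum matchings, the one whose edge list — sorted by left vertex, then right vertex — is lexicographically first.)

|M| = 8 (so the lex-smallest maximum matching has 8 edges)
process left vertices in ascending order; for each, take the smallest-labelled available neighbour that still permits 8 edges overall, or leave it unmatched if none does
lex-smallest matching: {2-8, 3-11, 4-22, 6-0, 15-14, 17-1, 18-24, 25-5}

Lex-smallest maximum matching: {(2,8), (3,11), (4,22), (6,0), (15,14), (17,1), (18,24), (25,5)}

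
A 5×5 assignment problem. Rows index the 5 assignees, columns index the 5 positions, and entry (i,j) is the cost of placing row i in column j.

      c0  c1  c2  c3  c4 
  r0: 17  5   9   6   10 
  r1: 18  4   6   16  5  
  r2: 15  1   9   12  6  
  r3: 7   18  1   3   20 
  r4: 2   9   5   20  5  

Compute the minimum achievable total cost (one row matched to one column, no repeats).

optimal assignment: row0→col3 (cost 6), row1→col4 (cost 5), row2→col1 (cost 1), row3→col2 (cost 1), row4→col0 (cost 2)
total = 6 + 5 + 1 + 1 + 2 = 15

Minimum assignment cost: 15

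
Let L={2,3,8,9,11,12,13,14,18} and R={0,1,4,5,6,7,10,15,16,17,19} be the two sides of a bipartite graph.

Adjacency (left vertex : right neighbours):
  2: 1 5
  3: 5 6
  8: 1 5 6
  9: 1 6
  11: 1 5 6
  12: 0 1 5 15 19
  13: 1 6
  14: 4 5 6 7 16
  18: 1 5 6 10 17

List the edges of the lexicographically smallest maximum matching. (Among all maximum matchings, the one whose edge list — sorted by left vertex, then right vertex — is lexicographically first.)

Lex-smallest maximum matching: {(2,1), (3,5), (8,6), (12,0), (14,4), (18,10)}

|M| = 6 (so the lex-smallest maximum matching has 6 edges)
process left vertices in ascending order; for each, take the smallest-labelled available neighbour that still permits 6 edges overall, or leave it unmatched if none does
lex-smallest matching: {2-1, 3-5, 8-6, 12-0, 14-4, 18-10}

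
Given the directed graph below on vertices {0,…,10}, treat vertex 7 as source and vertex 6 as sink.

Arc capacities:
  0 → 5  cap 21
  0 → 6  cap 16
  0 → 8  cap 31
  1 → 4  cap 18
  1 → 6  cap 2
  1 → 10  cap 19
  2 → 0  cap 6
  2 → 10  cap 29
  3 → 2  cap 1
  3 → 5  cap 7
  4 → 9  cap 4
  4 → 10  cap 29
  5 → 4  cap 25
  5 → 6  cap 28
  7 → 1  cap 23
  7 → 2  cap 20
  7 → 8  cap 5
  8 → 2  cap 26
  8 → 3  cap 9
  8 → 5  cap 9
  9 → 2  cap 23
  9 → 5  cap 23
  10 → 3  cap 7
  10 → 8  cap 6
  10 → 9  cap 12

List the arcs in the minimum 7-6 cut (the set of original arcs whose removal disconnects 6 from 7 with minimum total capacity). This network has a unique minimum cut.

Min-cut arcs: {(1,6), (2,0), (5,6)} (total capacity 36)

augment #1: 7→1→6 push 2
augment #2: 7→2→0→6 push 6
augment #3: 7→8→5→6 push 5
augment #4: 7→1→4→9→5→6 push 4
augment #5: 7→1→10→3→5→6 push 7
augment #6: 7→1→10→8→5→6 push 4
augment #7: 7→1→10→9→5→6 push 6
augment #8: 7→2→10→9→5→6 push 2
max flow = 36; residual-reachable set from 7 gives S-side
cut edges (S→T): {(1,6), (2,0), (5,6)} total cap 36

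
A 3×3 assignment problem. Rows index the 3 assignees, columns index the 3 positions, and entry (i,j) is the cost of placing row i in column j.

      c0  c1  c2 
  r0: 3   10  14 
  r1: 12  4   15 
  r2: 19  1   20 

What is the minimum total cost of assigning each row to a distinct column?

Minimum assignment cost: 19

optimal assignment: row0→col0 (cost 3), row1→col2 (cost 15), row2→col1 (cost 1)
total = 3 + 15 + 1 = 19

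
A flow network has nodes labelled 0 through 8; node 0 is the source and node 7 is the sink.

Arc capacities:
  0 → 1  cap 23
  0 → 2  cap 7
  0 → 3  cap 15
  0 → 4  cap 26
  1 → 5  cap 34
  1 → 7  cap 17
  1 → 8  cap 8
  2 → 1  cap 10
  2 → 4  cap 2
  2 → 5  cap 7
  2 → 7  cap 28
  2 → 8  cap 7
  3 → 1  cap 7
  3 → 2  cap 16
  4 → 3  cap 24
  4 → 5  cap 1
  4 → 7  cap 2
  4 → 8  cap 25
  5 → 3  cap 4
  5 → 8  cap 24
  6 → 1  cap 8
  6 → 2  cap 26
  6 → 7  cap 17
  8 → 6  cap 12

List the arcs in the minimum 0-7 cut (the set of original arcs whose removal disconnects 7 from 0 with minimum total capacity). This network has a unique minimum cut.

Min-cut arcs: {(0,2), (1,7), (3,2), (4,7), (8,6)} (total capacity 54)

augment #1: 0→1→7 push 17
augment #2: 0→2→7 push 7
augment #3: 0→4→7 push 2
augment #4: 0→3→2→7 push 15
augment #5: 0→1→8→6→7 push 6
augment #6: 0→4→3→2→7 push 1
augment #7: 0→4→8→6→7 push 6
max flow = 54; residual-reachable set from 0 gives S-side
cut edges (S→T): {(0,2), (1,7), (3,2), (4,7), (8,6)} total cap 54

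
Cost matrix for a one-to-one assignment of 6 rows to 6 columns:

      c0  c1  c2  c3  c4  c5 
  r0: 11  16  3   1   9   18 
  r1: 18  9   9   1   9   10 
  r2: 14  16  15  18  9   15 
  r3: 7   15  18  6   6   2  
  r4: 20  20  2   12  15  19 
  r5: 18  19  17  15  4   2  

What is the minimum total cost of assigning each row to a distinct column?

Minimum assignment cost: 30

optimal assignment: row0→col3 (cost 1), row1→col1 (cost 9), row2→col4 (cost 9), row3→col0 (cost 7), row4→col2 (cost 2), row5→col5 (cost 2)
total = 1 + 9 + 9 + 7 + 2 + 2 = 30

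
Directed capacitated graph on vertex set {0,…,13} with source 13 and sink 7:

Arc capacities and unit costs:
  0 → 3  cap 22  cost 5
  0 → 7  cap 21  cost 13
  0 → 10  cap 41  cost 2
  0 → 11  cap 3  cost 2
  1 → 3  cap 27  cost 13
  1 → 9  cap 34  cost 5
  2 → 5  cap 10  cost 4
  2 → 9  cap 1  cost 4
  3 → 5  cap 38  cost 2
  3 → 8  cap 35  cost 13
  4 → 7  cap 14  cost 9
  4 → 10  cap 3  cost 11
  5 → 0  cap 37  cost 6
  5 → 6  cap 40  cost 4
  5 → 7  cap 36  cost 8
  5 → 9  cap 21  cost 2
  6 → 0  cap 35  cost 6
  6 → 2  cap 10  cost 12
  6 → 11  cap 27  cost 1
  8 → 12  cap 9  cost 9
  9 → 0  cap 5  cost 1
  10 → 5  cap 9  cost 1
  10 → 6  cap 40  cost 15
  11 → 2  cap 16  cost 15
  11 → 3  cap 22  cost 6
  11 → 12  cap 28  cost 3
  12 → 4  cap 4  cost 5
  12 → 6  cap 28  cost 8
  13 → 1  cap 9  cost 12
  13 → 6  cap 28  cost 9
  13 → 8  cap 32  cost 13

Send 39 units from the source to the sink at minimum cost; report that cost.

Minimum cost for 39 units: 1087

shortest-cost path #1: 13→6→11→3→5→7 push 22 @ unit cost 26 (adds 572)
shortest-cost path #2: 13→6→0→10→5→7 push 6 @ unit cost 26 (adds 156)
shortest-cost path #3: 13→1→9→0→10→5→7 push 3 @ unit cost 29 (adds 87)
shortest-cost path #4: 13→1→9→0→6→11→12→4→7 push 2 @ unit cost 30 (adds 60)
shortest-cost path #5: 13→1→3→5→7 push 4 @ unit cost 35 (adds 140)
shortest-cost path #6: 13→8→12→4→7 push 2 @ unit cost 36 (adds 72)
total cost = 1087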